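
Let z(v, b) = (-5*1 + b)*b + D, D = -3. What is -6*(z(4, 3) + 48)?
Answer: -234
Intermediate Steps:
z(v, b) = -3 + b*(-5 + b) (z(v, b) = (-5*1 + b)*b - 3 = (-5 + b)*b - 3 = b*(-5 + b) - 3 = -3 + b*(-5 + b))
-6*(z(4, 3) + 48) = -6*((-3 + 3² - 5*3) + 48) = -6*((-3 + 9 - 15) + 48) = -6*(-9 + 48) = -6*39 = -234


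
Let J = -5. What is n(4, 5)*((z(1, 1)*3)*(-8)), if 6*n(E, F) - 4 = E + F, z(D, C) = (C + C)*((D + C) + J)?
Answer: 312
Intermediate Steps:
z(D, C) = 2*C*(-5 + C + D) (z(D, C) = (C + C)*((D + C) - 5) = (2*C)*((C + D) - 5) = (2*C)*(-5 + C + D) = 2*C*(-5 + C + D))
n(E, F) = ⅔ + E/6 + F/6 (n(E, F) = ⅔ + (E + F)/6 = ⅔ + (E/6 + F/6) = ⅔ + E/6 + F/6)
n(4, 5)*((z(1, 1)*3)*(-8)) = (⅔ + (⅙)*4 + (⅙)*5)*(((2*1*(-5 + 1 + 1))*3)*(-8)) = (⅔ + ⅔ + ⅚)*(((2*1*(-3))*3)*(-8)) = 13*(-6*3*(-8))/6 = 13*(-18*(-8))/6 = (13/6)*144 = 312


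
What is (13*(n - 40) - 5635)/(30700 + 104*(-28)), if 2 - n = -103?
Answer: -2395/13894 ≈ -0.17238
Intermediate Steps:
n = 105 (n = 2 - 1*(-103) = 2 + 103 = 105)
(13*(n - 40) - 5635)/(30700 + 104*(-28)) = (13*(105 - 40) - 5635)/(30700 + 104*(-28)) = (13*65 - 5635)/(30700 - 2912) = (845 - 5635)/27788 = -4790*1/27788 = -2395/13894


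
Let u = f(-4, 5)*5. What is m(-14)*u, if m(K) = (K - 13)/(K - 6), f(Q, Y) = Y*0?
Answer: 0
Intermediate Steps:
f(Q, Y) = 0
m(K) = (-13 + K)/(-6 + K)
u = 0 (u = 0*5 = 0)
m(-14)*u = ((-13 - 14)/(-6 - 14))*0 = (-27/(-20))*0 = -1/20*(-27)*0 = (27/20)*0 = 0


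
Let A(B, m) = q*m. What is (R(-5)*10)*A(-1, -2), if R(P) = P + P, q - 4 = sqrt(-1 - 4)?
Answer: 800 + 200*I*sqrt(5) ≈ 800.0 + 447.21*I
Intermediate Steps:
q = 4 + I*sqrt(5) (q = 4 + sqrt(-1 - 4) = 4 + sqrt(-5) = 4 + I*sqrt(5) ≈ 4.0 + 2.2361*I)
R(P) = 2*P
A(B, m) = m*(4 + I*sqrt(5)) (A(B, m) = (4 + I*sqrt(5))*m = m*(4 + I*sqrt(5)))
(R(-5)*10)*A(-1, -2) = ((2*(-5))*10)*(-2*(4 + I*sqrt(5))) = (-10*10)*(-8 - 2*I*sqrt(5)) = -100*(-8 - 2*I*sqrt(5)) = 800 + 200*I*sqrt(5)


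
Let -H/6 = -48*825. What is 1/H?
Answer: 1/237600 ≈ 4.2088e-6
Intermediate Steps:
H = 237600 (H = -(-288)*825 = -6*(-39600) = 237600)
1/H = 1/237600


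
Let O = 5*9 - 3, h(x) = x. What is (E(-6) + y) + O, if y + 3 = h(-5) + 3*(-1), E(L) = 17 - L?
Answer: 54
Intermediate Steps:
O = 42 (O = 45 - 3 = 42)
y = -11 (y = -3 + (-5 + 3*(-1)) = -3 + (-5 - 3) = -3 - 8 = -11)
(E(-6) + y) + O = ((17 - 1*(-6)) - 11) + 42 = ((17 + 6) - 11) + 42 = (23 - 11) + 42 = 12 + 42 = 54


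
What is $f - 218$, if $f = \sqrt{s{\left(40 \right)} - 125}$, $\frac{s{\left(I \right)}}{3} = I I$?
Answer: $-218 + 5 \sqrt{187} \approx -149.63$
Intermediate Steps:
$s{\left(I \right)} = 3 I^{2}$ ($s{\left(I \right)} = 3 I I = 3 I^{2}$)
$f = 5 \sqrt{187}$ ($f = \sqrt{3 \cdot 40^{2} - 125} = \sqrt{3 \cdot 1600 - 125} = \sqrt{4800 - 125} = \sqrt{4675} = 5 \sqrt{187} \approx 68.374$)
$f - 218 = 5 \sqrt{187} - 218 = -218 + 5 \sqrt{187}$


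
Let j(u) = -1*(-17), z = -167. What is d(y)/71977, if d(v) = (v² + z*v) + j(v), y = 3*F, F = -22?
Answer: 15395/71977 ≈ 0.21389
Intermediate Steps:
j(u) = 17
y = -66 (y = 3*(-22) = -66)
d(v) = 17 + v² - 167*v (d(v) = (v² - 167*v) + 17 = 17 + v² - 167*v)
d(y)/71977 = (17 + (-66)² - 167*(-66))/71977 = (17 + 4356 + 11022)*(1/71977) = 15395*(1/71977) = 15395/71977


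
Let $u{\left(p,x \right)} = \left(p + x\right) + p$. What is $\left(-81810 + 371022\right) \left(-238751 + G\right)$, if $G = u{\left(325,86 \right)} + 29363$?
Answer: $-60344662224$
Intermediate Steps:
$u{\left(p,x \right)} = x + 2 p$
$G = 30099$ ($G = \left(86 + 2 \cdot 325\right) + 29363 = \left(86 + 650\right) + 29363 = 736 + 29363 = 30099$)
$\left(-81810 + 371022\right) \left(-238751 + G\right) = \left(-81810 + 371022\right) \left(-238751 + 30099\right) = 289212 \left(-208652\right) = -60344662224$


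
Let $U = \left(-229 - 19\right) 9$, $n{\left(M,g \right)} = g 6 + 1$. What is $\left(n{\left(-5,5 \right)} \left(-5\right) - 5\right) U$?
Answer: $357120$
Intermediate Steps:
$n{\left(M,g \right)} = 1 + 6 g$ ($n{\left(M,g \right)} = 6 g + 1 = 1 + 6 g$)
$U = -2232$ ($U = \left(-248\right) 9 = -2232$)
$\left(n{\left(-5,5 \right)} \left(-5\right) - 5\right) U = \left(\left(1 + 6 \cdot 5\right) \left(-5\right) - 5\right) \left(-2232\right) = \left(\left(1 + 30\right) \left(-5\right) - 5\right) \left(-2232\right) = \left(31 \left(-5\right) - 5\right) \left(-2232\right) = \left(-155 - 5\right) \left(-2232\right) = \left(-160\right) \left(-2232\right) = 357120$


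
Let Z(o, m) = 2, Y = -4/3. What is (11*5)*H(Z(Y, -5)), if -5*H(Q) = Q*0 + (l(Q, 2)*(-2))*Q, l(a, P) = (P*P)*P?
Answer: 352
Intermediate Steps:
Y = -4/3 (Y = -4*⅓ = -4/3 ≈ -1.3333)
l(a, P) = P³ (l(a, P) = P²*P = P³)
H(Q) = 16*Q/5 (H(Q) = -(Q*0 + (2³*(-2))*Q)/5 = -(0 + (8*(-2))*Q)/5 = -(0 - 16*Q)/5 = -(-16)*Q/5 = 16*Q/5)
(11*5)*H(Z(Y, -5)) = (11*5)*((16/5)*2) = 55*(32/5) = 352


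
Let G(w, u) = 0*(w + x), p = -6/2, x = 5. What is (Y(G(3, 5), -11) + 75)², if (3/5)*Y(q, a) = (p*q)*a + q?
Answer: 5625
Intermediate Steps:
p = -3 (p = -6*½ = -3)
G(w, u) = 0 (G(w, u) = 0*(w + 5) = 0*(5 + w) = 0)
Y(q, a) = 5*q/3 - 5*a*q (Y(q, a) = 5*((-3*q)*a + q)/3 = 5*(-3*a*q + q)/3 = 5*(q - 3*a*q)/3 = 5*q/3 - 5*a*q)
(Y(G(3, 5), -11) + 75)² = ((5/3)*0*(1 - 3*(-11)) + 75)² = ((5/3)*0*(1 + 33) + 75)² = ((5/3)*0*34 + 75)² = (0 + 75)² = 75² = 5625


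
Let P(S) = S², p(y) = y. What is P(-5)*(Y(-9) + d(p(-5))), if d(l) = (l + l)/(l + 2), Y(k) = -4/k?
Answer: 850/9 ≈ 94.444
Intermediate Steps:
d(l) = 2*l/(2 + l) (d(l) = (2*l)/(2 + l) = 2*l/(2 + l))
P(-5)*(Y(-9) + d(p(-5))) = (-5)²*(-4/(-9) + 2*(-5)/(2 - 5)) = 25*(-4*(-⅑) + 2*(-5)/(-3)) = 25*(4/9 + 2*(-5)*(-⅓)) = 25*(4/9 + 10/3) = 25*(34/9) = 850/9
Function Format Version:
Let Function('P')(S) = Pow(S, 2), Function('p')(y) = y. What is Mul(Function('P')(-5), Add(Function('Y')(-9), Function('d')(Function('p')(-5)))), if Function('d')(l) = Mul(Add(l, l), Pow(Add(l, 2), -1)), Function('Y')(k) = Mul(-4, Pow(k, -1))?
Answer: Rational(850, 9) ≈ 94.444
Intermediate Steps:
Function('d')(l) = Mul(2, l, Pow(Add(2, l), -1)) (Function('d')(l) = Mul(Mul(2, l), Pow(Add(2, l), -1)) = Mul(2, l, Pow(Add(2, l), -1)))
Mul(Function('P')(-5), Add(Function('Y')(-9), Function('d')(Function('p')(-5)))) = Mul(Pow(-5, 2), Add(Mul(-4, Pow(-9, -1)), Mul(2, -5, Pow(Add(2, -5), -1)))) = Mul(25, Add(Mul(-4, Rational(-1, 9)), Mul(2, -5, Pow(-3, -1)))) = Mul(25, Add(Rational(4, 9), Mul(2, -5, Rational(-1, 3)))) = Mul(25, Add(Rational(4, 9), Rational(10, 3))) = Mul(25, Rational(34, 9)) = Rational(850, 9)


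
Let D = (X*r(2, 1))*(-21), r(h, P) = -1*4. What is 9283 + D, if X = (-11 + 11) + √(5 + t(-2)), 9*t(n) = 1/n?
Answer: 9283 + 14*√178 ≈ 9469.8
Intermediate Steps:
t(n) = 1/(9*n)
r(h, P) = -4
X = √178/6 (X = (-11 + 11) + √(5 + (⅑)/(-2)) = 0 + √(5 + (⅑)*(-½)) = 0 + √(5 - 1/18) = 0 + √(89/18) = 0 + √178/6 = √178/6 ≈ 2.2236)
D = 14*√178 (D = ((√178/6)*(-4))*(-21) = -2*√178/3*(-21) = 14*√178 ≈ 186.78)
9283 + D = 9283 + 14*√178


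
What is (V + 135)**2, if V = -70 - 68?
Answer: 9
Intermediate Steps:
V = -138
(V + 135)**2 = (-138 + 135)**2 = (-3)**2 = 9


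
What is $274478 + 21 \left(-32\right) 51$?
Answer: $240206$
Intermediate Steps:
$274478 + 21 \left(-32\right) 51 = 274478 - 34272 = 240206$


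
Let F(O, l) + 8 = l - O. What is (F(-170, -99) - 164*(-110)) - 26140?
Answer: -8037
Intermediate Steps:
F(O, l) = -8 + l - O (F(O, l) = -8 + (l - O) = -8 + l - O)
(F(-170, -99) - 164*(-110)) - 26140 = ((-8 - 99 - 1*(-170)) - 164*(-110)) - 26140 = ((-8 - 99 + 170) + 18040) - 26140 = (63 + 18040) - 26140 = 18103 - 26140 = -8037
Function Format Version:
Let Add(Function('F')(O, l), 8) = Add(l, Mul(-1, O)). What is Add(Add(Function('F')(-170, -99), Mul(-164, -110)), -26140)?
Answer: -8037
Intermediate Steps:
Function('F')(O, l) = Add(-8, l, Mul(-1, O)) (Function('F')(O, l) = Add(-8, Add(l, Mul(-1, O))) = Add(-8, l, Mul(-1, O)))
Add(Add(Function('F')(-170, -99), Mul(-164, -110)), -26140) = Add(Add(Add(-8, -99, Mul(-1, -170)), Mul(-164, -110)), -26140) = Add(Add(Add(-8, -99, 170), 18040), -26140) = Add(Add(63, 18040), -26140) = Add(18103, -26140) = -8037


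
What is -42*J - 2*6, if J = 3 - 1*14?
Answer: 450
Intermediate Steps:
J = -11 (J = 3 - 14 = -11)
-42*J - 2*6 = -42*(-11) - 2*6 = 462 - 12 = 450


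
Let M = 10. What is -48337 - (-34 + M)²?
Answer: -48913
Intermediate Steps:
-48337 - (-34 + M)² = -48337 - (-34 + 10)² = -48337 - 1*(-24)² = -48337 - 1*576 = -48337 - 576 = -48913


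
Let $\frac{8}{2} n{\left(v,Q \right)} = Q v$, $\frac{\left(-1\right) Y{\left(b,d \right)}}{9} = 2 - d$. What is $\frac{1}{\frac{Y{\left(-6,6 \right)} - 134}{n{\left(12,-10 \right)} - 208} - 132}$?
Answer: $- \frac{17}{2237} \approx -0.0075995$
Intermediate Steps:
$Y{\left(b,d \right)} = -18 + 9 d$ ($Y{\left(b,d \right)} = - 9 \left(2 - d\right) = -18 + 9 d$)
$n{\left(v,Q \right)} = \frac{Q v}{4}$
$\frac{1}{\frac{Y{\left(-6,6 \right)} - 134}{n{\left(12,-10 \right)} - 208} - 132} = \frac{1}{\frac{\left(-18 + 9 \cdot 6\right) - 134}{\frac{1}{4} \left(-10\right) 12 - 208} - 132} = \frac{1}{\frac{\left(-18 + 54\right) - 134}{-30 - 208} - 132} = \frac{1}{\frac{36 - 134}{-238} - 132} = \frac{1}{\left(-98\right) \left(- \frac{1}{238}\right) - 132} = \frac{1}{\frac{7}{17} - 132} = \frac{1}{- \frac{2237}{17}} = - \frac{17}{2237}$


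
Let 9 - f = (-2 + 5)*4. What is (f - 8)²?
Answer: 121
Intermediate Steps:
f = -3 (f = 9 - (-2 + 5)*4 = 9 - 3*4 = 9 - 1*12 = 9 - 12 = -3)
(f - 8)² = (-3 - 8)² = (-11)² = 121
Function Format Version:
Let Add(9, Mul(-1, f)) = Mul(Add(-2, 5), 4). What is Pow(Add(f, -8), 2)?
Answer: 121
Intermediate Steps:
f = -3 (f = Add(9, Mul(-1, Mul(Add(-2, 5), 4))) = Add(9, Mul(-1, Mul(3, 4))) = Add(9, Mul(-1, 12)) = Add(9, -12) = -3)
Pow(Add(f, -8), 2) = Pow(Add(-3, -8), 2) = Pow(-11, 2) = 121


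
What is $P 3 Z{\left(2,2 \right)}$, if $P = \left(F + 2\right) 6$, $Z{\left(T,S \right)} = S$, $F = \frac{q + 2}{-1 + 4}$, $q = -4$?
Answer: $48$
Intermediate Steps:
$F = - \frac{2}{3}$ ($F = \frac{-4 + 2}{-1 + 4} = - \frac{2}{3} \approx -0.66667$)
$P = 8$ ($P = \left(- \frac{2}{3} + 2\right) 6 = \frac{4}{3} \cdot 6 = 8$)
$P 3 Z{\left(2,2 \right)} = 8 \cdot 3 \cdot 2 = 24 \cdot 2 = 48$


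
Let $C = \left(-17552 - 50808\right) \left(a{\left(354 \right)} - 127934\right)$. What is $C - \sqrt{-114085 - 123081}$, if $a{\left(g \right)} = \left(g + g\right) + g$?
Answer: $8672969920 - i \sqrt{237166} \approx 8.673 \cdot 10^{9} - 487.0 i$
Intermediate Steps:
$a{\left(g \right)} = 3 g$ ($a{\left(g \right)} = 2 g + g = 3 g$)
$C = 8672969920$ ($C = \left(-17552 - 50808\right) \left(3 \cdot 354 - 127934\right) = - 68360 \left(1062 - 127934\right) = \left(-68360\right) \left(-126872\right) = 8672969920$)
$C - \sqrt{-114085 - 123081} = 8672969920 - \sqrt{-114085 - 123081} = 8672969920 - \sqrt{-237166} = 8672969920 - i \sqrt{237166}$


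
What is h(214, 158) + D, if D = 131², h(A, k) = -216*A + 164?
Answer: -28899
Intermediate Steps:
h(A, k) = 164 - 216*A
D = 17161
h(214, 158) + D = (164 - 216*214) + 17161 = (164 - 46224) + 17161 = -46060 + 17161 = -28899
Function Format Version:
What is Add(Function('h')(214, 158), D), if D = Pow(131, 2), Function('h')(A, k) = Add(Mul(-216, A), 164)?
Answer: -28899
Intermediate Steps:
Function('h')(A, k) = Add(164, Mul(-216, A))
D = 17161
Add(Function('h')(214, 158), D) = Add(Add(164, Mul(-216, 214)), 17161) = Add(Add(164, -46224), 17161) = Add(-46060, 17161) = -28899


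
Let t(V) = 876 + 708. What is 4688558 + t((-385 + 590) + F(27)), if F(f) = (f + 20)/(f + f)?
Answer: 4690142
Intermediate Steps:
F(f) = (20 + f)/(2*f) (F(f) = (20 + f)/((2*f)) = (20 + f)*(1/(2*f)) = (20 + f)/(2*f))
t(V) = 1584
4688558 + t((-385 + 590) + F(27)) = 4688558 + 1584 = 4690142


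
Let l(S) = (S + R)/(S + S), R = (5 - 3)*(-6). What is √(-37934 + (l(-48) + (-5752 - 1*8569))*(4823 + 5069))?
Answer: I*√566780334/2 ≈ 11904.0*I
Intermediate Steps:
R = -12 (R = 2*(-6) = -12)
l(S) = (-12 + S)/(2*S) (l(S) = (S - 12)/(S + S) = (-12 + S)/((2*S)) = (-12 + S)*(1/(2*S)) = (-12 + S)/(2*S))
√(-37934 + (l(-48) + (-5752 - 1*8569))*(4823 + 5069)) = √(-37934 + ((½)*(-12 - 48)/(-48) + (-5752 - 1*8569))*(4823 + 5069)) = √(-37934 + ((½)*(-1/48)*(-60) + (-5752 - 8569))*9892) = √(-37934 + (5/8 - 14321)*9892) = √(-37934 - 114563/8*9892) = √(-37934 - 283314299/2) = √(-283390167/2) = I*√566780334/2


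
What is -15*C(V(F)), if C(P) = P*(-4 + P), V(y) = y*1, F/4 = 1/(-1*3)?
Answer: -320/3 ≈ -106.67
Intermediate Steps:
F = -4/3 (F = 4*(1/(-1*3)) = 4*(1/(-3)) = 4*(1*(-⅓)) = 4*(-⅓) = -4/3 ≈ -1.3333)
V(y) = y
-15*C(V(F)) = -(-20)*(-4 - 4/3) = -(-20)*(-16)/3 = -15*64/9 = -320/3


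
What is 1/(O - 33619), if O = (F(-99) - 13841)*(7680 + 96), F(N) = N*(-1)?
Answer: -1/106891411 ≈ -9.3553e-9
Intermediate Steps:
F(N) = -N
O = -106857792 (O = (-1*(-99) - 13841)*(7680 + 96) = (99 - 13841)*7776 = -13742*7776 = -106857792)
1/(O - 33619) = 1/(-106857792 - 33619) = 1/(-106891411) = -1/106891411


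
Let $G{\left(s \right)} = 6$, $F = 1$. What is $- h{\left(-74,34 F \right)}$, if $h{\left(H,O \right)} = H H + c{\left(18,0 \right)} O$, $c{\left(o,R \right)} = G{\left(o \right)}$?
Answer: $-5680$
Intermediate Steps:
$c{\left(o,R \right)} = 6$
$h{\left(H,O \right)} = H^{2} + 6 O$ ($h{\left(H,O \right)} = H H + 6 O = H^{2} + 6 O$)
$- h{\left(-74,34 F \right)} = - (\left(-74\right)^{2} + 6 \cdot 34 \cdot 1) = - (5476 + 6 \cdot 34) = - (5476 + 204) = \left(-1\right) 5680 = -5680$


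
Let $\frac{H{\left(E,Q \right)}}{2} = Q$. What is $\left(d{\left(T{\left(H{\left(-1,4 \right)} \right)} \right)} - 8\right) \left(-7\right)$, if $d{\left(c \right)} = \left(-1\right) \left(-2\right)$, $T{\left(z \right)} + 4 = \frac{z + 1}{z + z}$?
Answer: $42$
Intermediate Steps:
$H{\left(E,Q \right)} = 2 Q$
$T{\left(z \right)} = -4 + \frac{1 + z}{2 z}$ ($T{\left(z \right)} = -4 + \frac{z + 1}{z + z} = -4 + \frac{1 + z}{2 z}$)
$d{\left(c \right)} = 2$
$\left(d{\left(T{\left(H{\left(-1,4 \right)} \right)} \right)} - 8\right) \left(-7\right) = \left(2 - 8\right) \left(-7\right) = \left(-6\right) \left(-7\right) = 42$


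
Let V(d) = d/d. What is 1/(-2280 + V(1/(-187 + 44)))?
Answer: -1/2279 ≈ -0.00043879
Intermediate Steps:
V(d) = 1
1/(-2280 + V(1/(-187 + 44))) = 1/(-2280 + 1) = 1/(-2279) = -1/2279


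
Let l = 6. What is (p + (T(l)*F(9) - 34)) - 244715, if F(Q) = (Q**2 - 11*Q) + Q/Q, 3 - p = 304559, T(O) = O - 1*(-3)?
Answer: -549458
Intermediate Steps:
T(O) = 3 + O (T(O) = O + 3 = 3 + O)
p = -304556 (p = 3 - 1*304559 = 3 - 304559 = -304556)
F(Q) = 1 + Q**2 - 11*Q (F(Q) = (Q**2 - 11*Q) + 1 = 1 + Q**2 - 11*Q)
(p + (T(l)*F(9) - 34)) - 244715 = (-304556 + ((3 + 6)*(1 + 9**2 - 11*9) - 34)) - 244715 = (-304556 + (9*(1 + 81 - 99) - 34)) - 244715 = (-304556 + (9*(-17) - 34)) - 244715 = (-304556 + (-153 - 34)) - 244715 = (-304556 - 187) - 244715 = -304743 - 244715 = -549458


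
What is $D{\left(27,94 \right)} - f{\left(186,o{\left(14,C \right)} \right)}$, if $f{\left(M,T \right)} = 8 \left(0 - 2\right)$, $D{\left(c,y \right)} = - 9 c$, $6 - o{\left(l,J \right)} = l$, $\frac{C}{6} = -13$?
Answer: $-227$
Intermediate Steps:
$C = -78$ ($C = 6 \left(-13\right) = -78$)
$o{\left(l,J \right)} = 6 - l$
$f{\left(M,T \right)} = -16$ ($f{\left(M,T \right)} = 8 \left(-2\right) = -16$)
$D{\left(27,94 \right)} - f{\left(186,o{\left(14,C \right)} \right)} = \left(-9\right) 27 - -16 = -243 + 16 = -227$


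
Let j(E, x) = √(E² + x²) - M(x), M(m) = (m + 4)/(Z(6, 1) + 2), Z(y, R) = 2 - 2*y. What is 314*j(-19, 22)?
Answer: 2041/2 + 4082*√5 ≈ 10148.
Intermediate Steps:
M(m) = -½ - m/8 (M(m) = (m + 4)/((2 - 2*6) + 2) = (4 + m)/((2 - 12) + 2) = (4 + m)/(-10 + 2) = (4 + m)/(-8) = (4 + m)*(-⅛) = -½ - m/8)
j(E, x) = ½ + √(E² + x²) + x/8 (j(E, x) = √(E² + x²) - (-½ - x/8) = √(E² + x²) + (½ + x/8) = ½ + √(E² + x²) + x/8)
314*j(-19, 22) = 314*(½ + √((-19)² + 22²) + (⅛)*22) = 314*(½ + √(361 + 484) + 11/4) = 314*(½ + √845 + 11/4) = 314*(½ + 13*√5 + 11/4) = 314*(13/4 + 13*√5) = 2041/2 + 4082*√5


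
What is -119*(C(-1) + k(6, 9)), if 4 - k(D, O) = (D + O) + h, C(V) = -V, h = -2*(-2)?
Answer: 1666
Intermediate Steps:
h = 4
k(D, O) = -D - O (k(D, O) = 4 - ((D + O) + 4) = 4 - (4 + D + O) = 4 + (-4 - D - O) = -D - O)
-119*(C(-1) + k(6, 9)) = -119*(-1*(-1) + (-1*6 - 1*9)) = -119*(1 + (-6 - 9)) = -119*(1 - 15) = -119*(-14) = 1666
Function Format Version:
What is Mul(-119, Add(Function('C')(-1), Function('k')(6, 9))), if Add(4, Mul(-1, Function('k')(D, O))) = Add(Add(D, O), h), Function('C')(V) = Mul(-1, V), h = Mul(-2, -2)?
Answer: 1666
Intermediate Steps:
h = 4
Function('k')(D, O) = Add(Mul(-1, D), Mul(-1, O)) (Function('k')(D, O) = Add(4, Mul(-1, Add(Add(D, O), 4))) = Add(4, Mul(-1, Add(4, D, O))) = Add(4, Add(-4, Mul(-1, D), Mul(-1, O))) = Add(Mul(-1, D), Mul(-1, O)))
Mul(-119, Add(Function('C')(-1), Function('k')(6, 9))) = Mul(-119, Add(Mul(-1, -1), Add(Mul(-1, 6), Mul(-1, 9)))) = Mul(-119, Add(1, Add(-6, -9))) = Mul(-119, Add(1, -15)) = Mul(-119, -14) = 1666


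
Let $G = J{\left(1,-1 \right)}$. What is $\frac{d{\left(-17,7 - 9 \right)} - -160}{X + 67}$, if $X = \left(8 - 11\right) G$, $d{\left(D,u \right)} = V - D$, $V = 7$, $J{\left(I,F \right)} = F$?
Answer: $\frac{92}{35} \approx 2.6286$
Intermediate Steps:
$G = -1$
$d{\left(D,u \right)} = 7 - D$
$X = 3$ ($X = \left(8 - 11\right) \left(-1\right) = \left(-3\right) \left(-1\right) = 3$)
$\frac{d{\left(-17,7 - 9 \right)} - -160}{X + 67} = \frac{\left(7 - -17\right) - -160}{3 + 67} = \frac{\left(7 + 17\right) + 160}{70} = \left(24 + 160\right) \frac{1}{70} = 184 \cdot \frac{1}{70} = \frac{92}{35}$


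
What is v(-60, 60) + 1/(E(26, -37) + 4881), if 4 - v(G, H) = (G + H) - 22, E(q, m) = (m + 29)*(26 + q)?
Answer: 116091/4465 ≈ 26.000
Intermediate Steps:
E(q, m) = (26 + q)*(29 + m) (E(q, m) = (29 + m)*(26 + q) = (26 + q)*(29 + m))
v(G, H) = 26 - G - H (v(G, H) = 4 - ((G + H) - 22) = 4 - (-22 + G + H) = 4 + (22 - G - H) = 26 - G - H)
v(-60, 60) + 1/(E(26, -37) + 4881) = (26 - 1*(-60) - 1*60) + 1/((754 + 26*(-37) + 29*26 - 37*26) + 4881) = (26 + 60 - 60) + 1/((754 - 962 + 754 - 962) + 4881) = 26 + 1/(-416 + 4881) = 26 + 1/4465 = 116091/4465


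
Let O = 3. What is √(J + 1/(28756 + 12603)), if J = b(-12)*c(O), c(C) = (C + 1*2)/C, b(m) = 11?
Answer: 2*√70560976899/124077 ≈ 4.2817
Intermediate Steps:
c(C) = (2 + C)/C (c(C) = (C + 2)/C = (2 + C)/C)
J = 55/3 (J = 11*((2 + 3)/3) = 11*((⅓)*5) = 11*(5/3) = 55/3 ≈ 18.333)
√(J + 1/(28756 + 12603)) = √(55/3 + 1/(28756 + 12603)) = √(55/3 + 1/41359) = √(2274748/124077) = 2*√70560976899/124077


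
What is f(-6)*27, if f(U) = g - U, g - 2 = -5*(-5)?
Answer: 891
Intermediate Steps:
g = 27 (g = 2 - 5*(-5) = 2 + 25 = 27)
f(U) = 27 - U
f(-6)*27 = (27 - 1*(-6))*27 = (27 + 6)*27 = 33*27 = 891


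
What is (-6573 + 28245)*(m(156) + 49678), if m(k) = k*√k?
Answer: 1076621616 + 6761664*√39 ≈ 1.1188e+9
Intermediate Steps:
m(k) = k^(3/2)
(-6573 + 28245)*(m(156) + 49678) = (-6573 + 28245)*(156^(3/2) + 49678) = 21672*(312*√39 + 49678) = 21672*(49678 + 312*√39) = 1076621616 + 6761664*√39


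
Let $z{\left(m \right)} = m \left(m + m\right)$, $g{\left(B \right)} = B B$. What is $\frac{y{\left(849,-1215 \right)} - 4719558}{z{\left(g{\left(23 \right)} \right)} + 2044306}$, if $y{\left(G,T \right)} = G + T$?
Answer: $- \frac{43703}{24111} \approx -1.8126$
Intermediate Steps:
$g{\left(B \right)} = B^{2}$
$z{\left(m \right)} = 2 m^{2}$ ($z{\left(m \right)} = m 2 m = 2 m^{2}$)
$\frac{y{\left(849,-1215 \right)} - 4719558}{z{\left(g{\left(23 \right)} \right)} + 2044306} = \frac{\left(849 - 1215\right) - 4719558}{2 \left(23^{2}\right)^{2} + 2044306} = \frac{-366 - 4719558}{2 \cdot 529^{2} + 2044306} = - \frac{4719924}{2 \cdot 279841 + 2044306} = - \frac{4719924}{559682 + 2044306} = - \frac{4719924}{2603988} = \left(-4719924\right) \frac{1}{2603988} = - \frac{43703}{24111}$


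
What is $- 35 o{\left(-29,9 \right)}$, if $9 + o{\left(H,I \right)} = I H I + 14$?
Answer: $82040$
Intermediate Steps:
$o{\left(H,I \right)} = 5 + H I^{2}$ ($o{\left(H,I \right)} = -9 + \left(I H I + 14\right) = -9 + \left(H I I + 14\right) = -9 + \left(H I^{2} + 14\right) = -9 + \left(14 + H I^{2}\right) = 5 + H I^{2}$)
$- 35 o{\left(-29,9 \right)} = - 35 \left(5 - 29 \cdot 9^{2}\right) = - 35 \left(5 - 2349\right) = \left(-35\right) \left(-2344\right) = 82040$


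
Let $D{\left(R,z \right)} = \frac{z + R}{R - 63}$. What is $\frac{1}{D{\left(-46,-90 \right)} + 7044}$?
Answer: $\frac{109}{767932} \approx 0.00014194$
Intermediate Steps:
$D{\left(R,z \right)} = \frac{R + z}{-63 + R}$
$\frac{1}{D{\left(-46,-90 \right)} + 7044} = \frac{1}{\frac{-46 - 90}{-63 - 46} + 7044} = \frac{1}{\frac{1}{-109} \left(-136\right) + 7044} = \frac{1}{\left(- \frac{1}{109}\right) \left(-136\right) + 7044} = \frac{1}{\frac{136}{109} + 7044} = \frac{1}{\frac{767932}{109}} = \frac{109}{767932}$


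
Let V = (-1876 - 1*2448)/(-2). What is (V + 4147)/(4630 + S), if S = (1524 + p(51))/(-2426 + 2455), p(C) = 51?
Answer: 182961/135845 ≈ 1.3468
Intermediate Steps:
S = 1575/29 (S = (1524 + 51)/(-2426 + 2455) = 1575/29 ≈ 54.310)
V = 2162 (V = (-1876 - 2448)*(-½) = -4324*(-½) = 2162)
(V + 4147)/(4630 + S) = (2162 + 4147)/(4630 + 1575/29) = 6309/(135845/29) = 6309*(29/135845) = 182961/135845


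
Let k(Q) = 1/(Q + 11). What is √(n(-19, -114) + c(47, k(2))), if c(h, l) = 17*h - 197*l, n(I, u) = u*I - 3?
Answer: √498017/13 ≈ 54.285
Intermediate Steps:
n(I, u) = -3 + I*u (n(I, u) = I*u - 3 = -3 + I*u)
k(Q) = 1/(11 + Q)
c(h, l) = -197*l + 17*h
√(n(-19, -114) + c(47, k(2))) = √((-3 - 19*(-114)) + (-197/(11 + 2) + 17*47)) = √((-3 + 2166) + (-197/13 + 799)) = √(2163 + (-197*1/13 + 799)) = √(2163 + (-197/13 + 799)) = √(2163 + 10190/13) = √(38309/13) = √498017/13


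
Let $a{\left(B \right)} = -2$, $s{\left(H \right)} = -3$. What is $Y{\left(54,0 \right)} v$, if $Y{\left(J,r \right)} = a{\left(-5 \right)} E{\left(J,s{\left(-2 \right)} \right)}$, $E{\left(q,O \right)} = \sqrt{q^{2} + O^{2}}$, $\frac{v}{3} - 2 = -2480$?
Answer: $223020 \sqrt{13} \approx 8.0411 \cdot 10^{5}$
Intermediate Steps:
$v = -7434$ ($v = 6 + 3 \left(-2480\right) = 6 - 7440 = -7434$)
$E{\left(q,O \right)} = \sqrt{O^{2} + q^{2}}$
$Y{\left(J,r \right)} = - 2 \sqrt{9 + J^{2}}$ ($Y{\left(J,r \right)} = - 2 \sqrt{\left(-3\right)^{2} + J^{2}} = - 2 \sqrt{9 + J^{2}}$)
$Y{\left(54,0 \right)} v = - 2 \sqrt{9 + 54^{2}} \left(-7434\right) = - 2 \sqrt{9 + 2916} \left(-7434\right) = - 2 \sqrt{2925} \left(-7434\right) = - 2 \cdot 15 \sqrt{13} \left(-7434\right) = - 30 \sqrt{13} \left(-7434\right) = 223020 \sqrt{13}$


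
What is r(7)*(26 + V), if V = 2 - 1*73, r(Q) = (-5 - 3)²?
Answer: -2880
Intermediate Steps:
r(Q) = 64 (r(Q) = (-8)² = 64)
V = -71 (V = 2 - 73 = -71)
r(7)*(26 + V) = 64*(26 - 71) = 64*(-45) = -2880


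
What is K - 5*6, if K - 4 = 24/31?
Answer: -782/31 ≈ -25.226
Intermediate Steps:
K = 148/31 (K = 4 + 24/31 = 148/31 ≈ 4.7742)
K - 5*6 = 148/31 - 5*6 = 148/31 - 30 = -782/31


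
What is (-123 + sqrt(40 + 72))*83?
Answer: -10209 + 332*sqrt(7) ≈ -9330.6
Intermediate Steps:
(-123 + sqrt(40 + 72))*83 = (-123 + sqrt(112))*83 = (-123 + 4*sqrt(7))*83 = -10209 + 332*sqrt(7)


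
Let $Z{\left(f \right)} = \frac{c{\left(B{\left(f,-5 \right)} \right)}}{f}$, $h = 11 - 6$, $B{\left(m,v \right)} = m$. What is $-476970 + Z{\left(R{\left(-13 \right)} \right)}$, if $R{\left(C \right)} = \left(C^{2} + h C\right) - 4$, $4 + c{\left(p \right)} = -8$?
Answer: $- \frac{11924253}{25} \approx -4.7697 \cdot 10^{5}$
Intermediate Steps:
$c{\left(p \right)} = -12$ ($c{\left(p \right)} = -4 - 8 = -12$)
$h = 5$
$R{\left(C \right)} = -4 + C^{2} + 5 C$ ($R{\left(C \right)} = \left(C^{2} + 5 C\right) - 4 = -4 + C^{2} + 5 C$)
$Z{\left(f \right)} = - \frac{12}{f}$
$-476970 + Z{\left(R{\left(-13 \right)} \right)} = -476970 - \frac{12}{-4 + \left(-13\right)^{2} + 5 \left(-13\right)} = -476970 - \frac{12}{-4 + 169 - 65} = -476970 - \frac{12}{100} = -476970 - \frac{3}{25} = - \frac{11924253}{25}$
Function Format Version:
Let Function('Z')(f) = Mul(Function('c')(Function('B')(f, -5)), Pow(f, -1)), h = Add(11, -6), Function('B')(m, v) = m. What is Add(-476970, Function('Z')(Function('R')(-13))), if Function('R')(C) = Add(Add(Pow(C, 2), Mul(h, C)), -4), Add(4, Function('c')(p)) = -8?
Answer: Rational(-11924253, 25) ≈ -4.7697e+5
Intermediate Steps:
Function('c')(p) = -12 (Function('c')(p) = Add(-4, -8) = -12)
h = 5
Function('R')(C) = Add(-4, Pow(C, 2), Mul(5, C)) (Function('R')(C) = Add(Add(Pow(C, 2), Mul(5, C)), -4) = Add(-4, Pow(C, 2), Mul(5, C)))
Function('Z')(f) = Mul(-12, Pow(f, -1))
Add(-476970, Function('Z')(Function('R')(-13))) = Add(-476970, Mul(-12, Pow(Add(-4, Pow(-13, 2), Mul(5, -13)), -1))) = Add(-476970, Mul(-12, Pow(Add(-4, 169, -65), -1))) = Add(-476970, Mul(-12, Pow(100, -1))) = Add(-476970, Mul(-12, Rational(1, 100))) = Add(-476970, Rational(-3, 25)) = Rational(-11924253, 25)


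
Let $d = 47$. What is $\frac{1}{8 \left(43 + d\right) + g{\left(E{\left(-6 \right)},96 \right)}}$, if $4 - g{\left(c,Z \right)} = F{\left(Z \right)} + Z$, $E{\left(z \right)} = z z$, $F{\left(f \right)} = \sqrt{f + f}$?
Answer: $\frac{157}{98548} + \frac{\sqrt{3}}{49274} \approx 0.0016283$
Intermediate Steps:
$F{\left(f \right)} = \sqrt{2} \sqrt{f}$ ($F{\left(f \right)} = \sqrt{2 f} = \sqrt{2} \sqrt{f}$)
$E{\left(z \right)} = z^{2}$
$g{\left(c,Z \right)} = 4 - Z - \sqrt{2} \sqrt{Z}$ ($g{\left(c,Z \right)} = 4 - \left(\sqrt{2} \sqrt{Z} + Z\right) = 4 - \left(Z + \sqrt{2} \sqrt{Z}\right) = 4 - Z - \sqrt{2} \sqrt{Z}$)
$\frac{1}{8 \left(43 + d\right) + g{\left(E{\left(-6 \right)},96 \right)}} = \frac{1}{8 \left(43 + 47\right) - \left(92 + \sqrt{2} \sqrt{96}\right)} = \frac{1}{8 \cdot 90 - \left(92 + \sqrt{2} \cdot 4 \sqrt{6}\right)} = \frac{1}{720 - \left(92 + 8 \sqrt{3}\right)} = \frac{1}{628 - 8 \sqrt{3}}$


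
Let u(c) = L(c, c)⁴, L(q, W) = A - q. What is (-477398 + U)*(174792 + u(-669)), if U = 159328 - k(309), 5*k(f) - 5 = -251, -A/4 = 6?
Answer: -275210390918473368/5 ≈ -5.5042e+16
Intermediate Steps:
A = -24 (A = -4*6 = -24)
L(q, W) = -24 - q
k(f) = -246/5 (k(f) = 1 + (⅕)*(-251) = 1 - 251/5 = -246/5)
U = 796886/5 (U = 159328 - 1*(-246/5) = 159328 + 246/5 = 796886/5 ≈ 1.5938e+5)
u(c) = (-24 - c)⁴
(-477398 + U)*(174792 + u(-669)) = (-477398 + 796886/5)*(174792 + (24 - 669)⁴) = -1590104*(174792 + (-645)⁴)/5 = -1590104*(174792 + 173076800625)/5 = -1590104/5*173076975417 = -275210390918473368/5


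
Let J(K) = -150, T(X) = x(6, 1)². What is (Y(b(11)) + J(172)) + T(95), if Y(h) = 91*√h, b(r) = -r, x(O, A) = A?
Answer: -149 + 91*I*√11 ≈ -149.0 + 301.81*I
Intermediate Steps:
T(X) = 1 (T(X) = 1² = 1)
(Y(b(11)) + J(172)) + T(95) = (91*√(-1*11) - 150) + 1 = (91*√(-11) - 150) + 1 = (91*(I*√11) - 150) + 1 = (91*I*√11 - 150) + 1 = (-150 + 91*I*√11) + 1 = -149 + 91*I*√11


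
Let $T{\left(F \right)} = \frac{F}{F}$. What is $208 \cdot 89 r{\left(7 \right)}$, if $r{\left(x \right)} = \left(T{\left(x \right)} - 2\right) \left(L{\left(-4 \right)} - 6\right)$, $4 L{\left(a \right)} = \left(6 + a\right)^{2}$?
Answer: $92560$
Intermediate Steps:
$T{\left(F \right)} = 1$
$L{\left(a \right)} = \frac{\left(6 + a\right)^{2}}{4}$
$r{\left(x \right)} = 5$ ($r{\left(x \right)} = \left(1 - 2\right) \left(\frac{\left(6 - 4\right)^{2}}{4} - 6\right) = - (\frac{2^{2}}{4} - 6) = - (\frac{1}{4} \cdot 4 - 6) = - (1 - 6) = \left(-1\right) \left(-5\right) = 5$)
$208 \cdot 89 r{\left(7 \right)} = 208 \cdot 89 \cdot 5 = 18512 \cdot 5 = 92560$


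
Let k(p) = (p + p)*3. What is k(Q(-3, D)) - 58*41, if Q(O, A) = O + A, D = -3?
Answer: -2414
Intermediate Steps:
Q(O, A) = A + O
k(p) = 6*p (k(p) = (2*p)*3 = 6*p)
k(Q(-3, D)) - 58*41 = 6*(-3 - 3) - 58*41 = 6*(-6) - 2378 = -36 - 2378 = -2414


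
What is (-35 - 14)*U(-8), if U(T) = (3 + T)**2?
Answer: -1225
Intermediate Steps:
(-35 - 14)*U(-8) = (-35 - 14)*(3 - 8)**2 = -49*(-5)**2 = -49*25 = -1225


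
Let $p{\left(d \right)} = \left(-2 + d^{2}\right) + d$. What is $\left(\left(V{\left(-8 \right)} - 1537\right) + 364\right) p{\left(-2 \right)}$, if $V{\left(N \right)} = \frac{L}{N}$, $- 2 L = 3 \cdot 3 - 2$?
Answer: $0$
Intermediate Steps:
$L = - \frac{7}{2}$ ($L = - \frac{3 \cdot 3 - 2}{2} = - \frac{9 - 2}{2} = \left(- \frac{1}{2}\right) 7 = - \frac{7}{2} \approx -3.5$)
$V{\left(N \right)} = - \frac{7}{2 N}$
$p{\left(d \right)} = -2 + d + d^{2}$
$\left(\left(V{\left(-8 \right)} - 1537\right) + 364\right) p{\left(-2 \right)} = \left(\left(- \frac{7}{2 \left(-8\right)} - 1537\right) + 364\right) \left(-2 - 2 + \left(-2\right)^{2}\right) = \left(\left(\left(- \frac{7}{2}\right) \left(- \frac{1}{8}\right) - 1537\right) + 364\right) \left(-2 - 2 + 4\right) = \left(\left(\frac{7}{16} - 1537\right) + 364\right) 0 = \left(- \frac{24585}{16} + 364\right) 0 = \left(- \frac{18761}{16}\right) 0 = 0$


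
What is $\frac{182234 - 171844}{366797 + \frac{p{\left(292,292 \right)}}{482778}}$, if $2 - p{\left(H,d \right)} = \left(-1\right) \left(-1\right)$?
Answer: $\frac{5016063420}{177081522067} \approx 0.028326$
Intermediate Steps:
$p{\left(H,d \right)} = 1$ ($p{\left(H,d \right)} = 2 - \left(-1\right) \left(-1\right) = 2 - 1 = 1$)
$\frac{182234 - 171844}{366797 + \frac{p{\left(292,292 \right)}}{482778}} = \frac{182234 - 171844}{366797 + 1 \cdot \frac{1}{482778}} = \frac{10390}{366797 + 1 \cdot \frac{1}{482778}} = \frac{10390}{366797 + \frac{1}{482778}} = \frac{10390}{\frac{177081522067}{482778}} = 10390 \cdot \frac{482778}{177081522067} = \frac{5016063420}{177081522067}$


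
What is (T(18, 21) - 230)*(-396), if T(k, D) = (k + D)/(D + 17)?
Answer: 1722798/19 ≈ 90674.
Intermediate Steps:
T(k, D) = (D + k)/(17 + D)
(T(18, 21) - 230)*(-396) = ((21 + 18)/(17 + 21) - 230)*(-396) = (39/38 - 230)*(-396) = -8701/38*(-396) = 1722798/19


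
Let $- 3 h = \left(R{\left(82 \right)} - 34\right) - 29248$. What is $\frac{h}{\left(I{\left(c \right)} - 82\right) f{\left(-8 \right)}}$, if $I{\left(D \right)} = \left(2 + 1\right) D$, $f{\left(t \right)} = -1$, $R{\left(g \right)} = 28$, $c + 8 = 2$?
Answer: $\frac{14627}{150} \approx 97.513$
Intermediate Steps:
$c = -6$ ($c = -8 + 2 = -6$)
$I{\left(D \right)} = 3 D$
$h = \frac{29254}{3}$ ($h = - \frac{\left(28 - 34\right) - 29248}{3} = - \frac{-6 - 29248}{3} = \left(- \frac{1}{3}\right) \left(-29254\right) = \frac{29254}{3} \approx 9751.3$)
$\frac{h}{\left(I{\left(c \right)} - 82\right) f{\left(-8 \right)}} = \frac{29254}{3 \left(3 \left(-6\right) - 82\right) \left(-1\right)} = \frac{29254}{3 \left(-18 - 82\right) \left(-1\right)} = \frac{29254}{3 \left(\left(-100\right) \left(-1\right)\right)} = \frac{29254}{3 \cdot 100} = \frac{29254}{3} \cdot \frac{1}{100} = \frac{14627}{150}$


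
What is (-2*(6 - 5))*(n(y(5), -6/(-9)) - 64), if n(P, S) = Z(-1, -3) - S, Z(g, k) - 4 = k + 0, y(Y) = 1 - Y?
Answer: 382/3 ≈ 127.33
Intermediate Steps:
Z(g, k) = 4 + k (Z(g, k) = 4 + (k + 0) = 4 + k)
n(P, S) = 1 - S (n(P, S) = (4 - 3) - S = 1 - S)
(-2*(6 - 5))*(n(y(5), -6/(-9)) - 64) = (-2*(6 - 5))*((1 - (-6)/(-9)) - 64) = (-2*1)*((1 - (-6)*(-1)/9) - 64) = -2*((1 - 1*⅔) - 64) = -2*((1 - ⅔) - 64) = -2*(⅓ - 64) = -2*(-191/3) = 382/3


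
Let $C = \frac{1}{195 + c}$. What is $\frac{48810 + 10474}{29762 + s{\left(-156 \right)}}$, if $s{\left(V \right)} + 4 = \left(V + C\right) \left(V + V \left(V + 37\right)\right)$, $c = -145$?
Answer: $- \frac{741050}{35519023} \approx -0.020863$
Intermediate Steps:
$C = \frac{1}{50}$ ($C = \frac{1}{195 - 145} = \frac{1}{50} \approx 0.02$)
$s{\left(V \right)} = -4 + \left(\frac{1}{50} + V\right) \left(V + V \left(37 + V\right)\right)$ ($s{\left(V \right)} = -4 + \left(V + \frac{1}{50}\right) \left(V + V \left(V + 37\right)\right) = -4 + \left(\frac{1}{50} + V\right) \left(V + V \left(37 + V\right)\right)$)
$\frac{48810 + 10474}{29762 + s{\left(-156 \right)}} = \frac{48810 + 10474}{29762 + \left(-4 + \left(-156\right)^{3} + \frac{19}{25} \left(-156\right) + \frac{1901 \left(-156\right)^{2}}{50}\right)} = \frac{59284}{29762 - \frac{71782096}{25}} = \frac{59284}{- \frac{71038046}{25}} = 59284 \left(- \frac{25}{71038046}\right) = - \frac{741050}{35519023}$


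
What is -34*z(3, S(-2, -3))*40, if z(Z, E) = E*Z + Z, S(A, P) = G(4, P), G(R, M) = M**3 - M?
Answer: 93840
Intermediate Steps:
S(A, P) = P**3 - P
z(Z, E) = Z + E*Z
-34*z(3, S(-2, -3))*40 = -102*(1 + ((-3)**3 - 1*(-3)))*40 = -102*(1 + (-27 + 3))*40 = -102*(1 - 24)*40 = -102*(-23)*40 = -34*(-69)*40 = 2346*40 = 93840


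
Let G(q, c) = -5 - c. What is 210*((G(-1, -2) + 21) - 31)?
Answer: -2730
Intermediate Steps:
210*((G(-1, -2) + 21) - 31) = 210*(((-5 - 1*(-2)) + 21) - 31) = 210*(((-5 + 2) + 21) - 31) = 210*((-3 + 21) - 31) = 210*(18 - 31) = 210*(-13) = -2730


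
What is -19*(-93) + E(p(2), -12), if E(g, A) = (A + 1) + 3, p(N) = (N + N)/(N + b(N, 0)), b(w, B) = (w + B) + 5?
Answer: 1759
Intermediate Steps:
b(w, B) = 5 + B + w (b(w, B) = (B + w) + 5 = 5 + B + w)
p(N) = 2*N/(5 + 2*N) (p(N) = (N + N)/(N + (5 + 0 + N)) = (2*N)/(N + (5 + N)) = (2*N)/(5 + 2*N) = 2*N/(5 + 2*N))
E(g, A) = 4 + A (E(g, A) = (1 + A) + 3 = 4 + A)
-19*(-93) + E(p(2), -12) = -19*(-93) + (4 - 12) = 1767 - 8 = 1759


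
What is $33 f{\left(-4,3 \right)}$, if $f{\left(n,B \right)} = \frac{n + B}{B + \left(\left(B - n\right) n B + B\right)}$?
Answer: $\frac{11}{26} \approx 0.42308$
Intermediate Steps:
$f{\left(n,B \right)} = \frac{B + n}{2 B + B n \left(B - n\right)}$ ($f{\left(n,B \right)} = \frac{B + n}{B + \left(n \left(B - n\right) B + B\right)} = \frac{B + n}{B + \left(B n \left(B - n\right) + B\right)} = \frac{B + n}{B + \left(B + B n \left(B - n\right)\right)} = \frac{B + n}{2 B + B n \left(B - n\right)}$)
$33 f{\left(-4,3 \right)} = 33 \frac{3 - 4}{3 \left(2 - \left(-4\right)^{2} + 3 \left(-4\right)\right)} = 33 \cdot \frac{1}{3} \frac{1}{2 - 16 - 12} \left(-1\right) = 33 \cdot \frac{1}{3} \frac{1}{-26} \left(-1\right) = 33 \cdot \frac{1}{3} \left(- \frac{1}{26}\right) \left(-1\right) = 33 \cdot \frac{1}{78} = \frac{11}{26}$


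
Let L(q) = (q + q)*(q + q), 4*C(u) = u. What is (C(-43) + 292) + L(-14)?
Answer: 4261/4 ≈ 1065.3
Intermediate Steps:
C(u) = u/4
L(q) = 4*q² (L(q) = (2*q)*(2*q) = 4*q²)
(C(-43) + 292) + L(-14) = ((¼)*(-43) + 292) + 4*(-14)² = (-43/4 + 292) + 4*196 = 1125/4 + 784 = 4261/4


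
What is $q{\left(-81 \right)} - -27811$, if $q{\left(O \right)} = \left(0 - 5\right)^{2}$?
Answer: $27836$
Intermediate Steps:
$q{\left(O \right)} = 25$ ($q{\left(O \right)} = \left(-5\right)^{2} = 25$)
$q{\left(-81 \right)} - -27811 = 25 - -27811 = 25 + 27811 = 27836$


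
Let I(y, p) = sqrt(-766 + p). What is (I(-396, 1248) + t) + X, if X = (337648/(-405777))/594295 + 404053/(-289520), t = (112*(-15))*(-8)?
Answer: 187651585756556009129/13963621529217360 + sqrt(482) ≈ 13461.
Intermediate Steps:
t = 13440 (t = -1680*(-8) = 13440)
X = -19487596125309271/13963621529217360 (X = (337648*(-1/405777))*(1/594295) + 404053*(-1/289520) = -337648/405777*1/594295 - 404053/289520 = -337648/241151242215 - 404053/289520 = -19487596125309271/13963621529217360 ≈ -1.3956)
(I(-396, 1248) + t) + X = (sqrt(-766 + 1248) + 13440) - 19487596125309271/13963621529217360 = (sqrt(482) + 13440) - 19487596125309271/13963621529217360 = (13440 + sqrt(482)) - 19487596125309271/13963621529217360 = 187651585756556009129/13963621529217360 + sqrt(482)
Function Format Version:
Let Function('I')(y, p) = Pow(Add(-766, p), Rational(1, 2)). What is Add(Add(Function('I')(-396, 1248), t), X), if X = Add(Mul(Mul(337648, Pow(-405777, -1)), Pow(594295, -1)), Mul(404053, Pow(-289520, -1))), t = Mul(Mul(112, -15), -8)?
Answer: Add(Rational(187651585756556009129, 13963621529217360), Pow(482, Rational(1, 2))) ≈ 13461.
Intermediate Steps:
t = 13440 (t = Mul(-1680, -8) = 13440)
X = Rational(-19487596125309271, 13963621529217360) (X = Add(Mul(Mul(337648, Rational(-1, 405777)), Rational(1, 594295)), Mul(404053, Rational(-1, 289520))) = Add(Mul(Rational(-337648, 405777), Rational(1, 594295)), Rational(-404053, 289520)) = Add(Rational(-337648, 241151242215), Rational(-404053, 289520)) = Rational(-19487596125309271, 13963621529217360) ≈ -1.3956)
Add(Add(Function('I')(-396, 1248), t), X) = Add(Add(Pow(Add(-766, 1248), Rational(1, 2)), 13440), Rational(-19487596125309271, 13963621529217360)) = Add(Add(Pow(482, Rational(1, 2)), 13440), Rational(-19487596125309271, 13963621529217360)) = Add(Add(13440, Pow(482, Rational(1, 2))), Rational(-19487596125309271, 13963621529217360)) = Add(Rational(187651585756556009129, 13963621529217360), Pow(482, Rational(1, 2)))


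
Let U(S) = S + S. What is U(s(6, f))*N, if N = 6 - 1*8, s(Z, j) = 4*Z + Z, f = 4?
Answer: -120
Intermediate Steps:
s(Z, j) = 5*Z
U(S) = 2*S
N = -2 (N = 6 - 8 = -2)
U(s(6, f))*N = (2*(5*6))*(-2) = (2*30)*(-2) = 60*(-2) = -120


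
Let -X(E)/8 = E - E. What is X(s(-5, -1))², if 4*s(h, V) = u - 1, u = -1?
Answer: 0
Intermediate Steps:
s(h, V) = -½ (s(h, V) = (-1 - 1)/4 = (¼)*(-2) = -½)
X(E) = 0 (X(E) = -8*(E - E) = -8*0 = 0)
X(s(-5, -1))² = 0² = 0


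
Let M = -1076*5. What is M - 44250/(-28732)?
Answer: -77266955/14366 ≈ -5378.5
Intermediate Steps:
M = -5380
M - 44250/(-28732) = -5380 - 44250/(-28732) = -5380 - 44250*(-1)/28732 = -5380 - 1*(-22125/14366) = -5380 + 22125/14366 = -77266955/14366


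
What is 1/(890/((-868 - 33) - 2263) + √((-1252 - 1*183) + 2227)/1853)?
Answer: -2417226399910/677958264817 - 27825285432*√22/677958264817 ≈ -3.7580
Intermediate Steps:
1/(890/((-868 - 33) - 2263) + √((-1252 - 1*183) + 2227)/1853) = 1/(890/(-901 - 2263) + √((-1252 - 183) + 2227)*(1/1853)) = 1/(890/(-3164) + √(-1435 + 2227)*(1/1853)) = 1/(890*(-1/3164) + √792*(1/1853)) = 1/(-445/1582 + (6*√22)*(1/1853)) = 1/(-445/1582 + 6*√22/1853)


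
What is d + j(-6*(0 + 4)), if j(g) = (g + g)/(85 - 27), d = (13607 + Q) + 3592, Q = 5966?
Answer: 671761/29 ≈ 23164.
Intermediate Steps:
d = 23165 (d = (13607 + 5966) + 3592 = 19573 + 3592 = 23165)
j(g) = g/29 (j(g) = (2*g)/58 = (2*g)*(1/58) = g/29)
d + j(-6*(0 + 4)) = 23165 + (-6*(0 + 4))/29 = 23165 + (-6*4)/29 = 23165 + (1/29)*(-24) = 23165 - 24/29 = 671761/29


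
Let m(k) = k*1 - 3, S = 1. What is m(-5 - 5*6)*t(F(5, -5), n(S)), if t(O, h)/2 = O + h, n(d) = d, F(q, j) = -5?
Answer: 304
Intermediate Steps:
m(k) = -3 + k (m(k) = k - 3 = -3 + k)
t(O, h) = 2*O + 2*h (t(O, h) = 2*(O + h) = 2*O + 2*h)
m(-5 - 5*6)*t(F(5, -5), n(S)) = (-3 + (-5 - 5*6))*(2*(-5) + 2*1) = (-3 + (-5 - 30))*(-10 + 2) = (-3 - 35)*(-8) = -38*(-8) = 304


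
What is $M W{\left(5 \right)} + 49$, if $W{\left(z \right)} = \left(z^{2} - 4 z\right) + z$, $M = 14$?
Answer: $189$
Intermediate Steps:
$W{\left(z \right)} = z^{2} - 3 z$
$M W{\left(5 \right)} + 49 = 14 \cdot 5 \left(-3 + 5\right) + 49 = 14 \cdot 5 \cdot 2 + 49 = 14 \cdot 10 + 49 = 140 + 49 = 189$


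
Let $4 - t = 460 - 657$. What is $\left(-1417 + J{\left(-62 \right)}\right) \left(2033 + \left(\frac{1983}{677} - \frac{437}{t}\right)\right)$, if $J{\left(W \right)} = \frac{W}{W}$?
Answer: $- \frac{130624713800}{45359} \approx -2.8798 \cdot 10^{6}$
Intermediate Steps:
$t = 201$ ($t = 4 - \left(460 - 657\right) = 4 - -197 = 4 + 197 = 201$)
$J{\left(W \right)} = 1$
$\left(-1417 + J{\left(-62 \right)}\right) \left(2033 + \left(\frac{1983}{677} - \frac{437}{t}\right)\right) = \left(-1417 + 1\right) \left(2033 + \left(\frac{1983}{677} - \frac{437}{201}\right)\right) = - 1416 \left(2033 + \left(1983 \cdot \frac{1}{677} - \frac{437}{201}\right)\right) = - 1416 \left(2033 + \left(\frac{1983}{677} - \frac{437}{201}\right)\right) = - 1416 \left(2033 + \frac{102734}{136077}\right) = \left(-1416\right) \frac{276747275}{136077} = - \frac{130624713800}{45359}$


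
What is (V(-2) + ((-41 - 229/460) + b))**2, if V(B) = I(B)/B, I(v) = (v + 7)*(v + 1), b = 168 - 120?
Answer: 17147881/211600 ≈ 81.039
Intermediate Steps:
b = 48
I(v) = (1 + v)*(7 + v) (I(v) = (7 + v)*(1 + v) = (1 + v)*(7 + v))
V(B) = (7 + B**2 + 8*B)/B
(V(-2) + ((-41 - 229/460) + b))**2 = ((8 - 2 + 7/(-2)) + ((-41 - 229/460) + 48))**2 = ((8 - 2 + 7*(-1/2)) + ((-41 - 229*1/460) + 48))**2 = ((8 - 2 - 7/2) + ((-41 - 229/460) + 48))**2 = (5/2 + (-19089/460 + 48))**2 = (5/2 + 2991/460)**2 = (4141/460)**2 = 17147881/211600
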